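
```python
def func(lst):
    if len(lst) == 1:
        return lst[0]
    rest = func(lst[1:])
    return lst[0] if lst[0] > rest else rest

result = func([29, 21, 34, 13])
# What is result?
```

Recursive max over [29, 21, 34, 13] = 34

Answer: 34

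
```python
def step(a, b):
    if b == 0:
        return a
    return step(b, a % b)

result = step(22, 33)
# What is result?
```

step(22, 33) -> step(33, 22) -> step(22, 11) -> step(11, 0) -> 11

Answer: 11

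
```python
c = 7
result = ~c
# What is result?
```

Trace:
`c = 7` → c = 7
`result = ~c` → result = -8
So result = -8

Answer: -8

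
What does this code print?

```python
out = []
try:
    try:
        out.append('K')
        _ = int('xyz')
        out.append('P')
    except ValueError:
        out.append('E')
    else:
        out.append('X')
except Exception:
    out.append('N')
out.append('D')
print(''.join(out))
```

Execution trace: 'K' (inner try body) → 'E' (inner except ValueError) → 'D' (after the try/except). Output: KED

Answer: KED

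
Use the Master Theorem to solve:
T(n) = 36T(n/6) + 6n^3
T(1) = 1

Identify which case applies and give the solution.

a=36, b=6, f(n)=6n^3. log_6(36) = 2. Since c=3 > 2 and the regularity condition holds (36(n/6)^3 = (36/6^3)n^3 with 36/6^3 < 1), Case 3 applies: T(n) = Θ(f(n)) = O(n^3).

Answer: O(n^3) - Case 3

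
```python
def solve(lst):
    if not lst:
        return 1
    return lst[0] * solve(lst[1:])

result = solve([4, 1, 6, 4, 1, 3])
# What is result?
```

Product over [4, 1, 6, 4, 1, 3] = 4 * 1 * 6 * 4 * 1 * 3 = 288

Answer: 288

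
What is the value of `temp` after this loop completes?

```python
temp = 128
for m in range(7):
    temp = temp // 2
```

Halve 7 times: 128 // 2^7 = 1
`temp` takes the values: 128 → 64 → 32 → 16 → 8 → 4 → 2 → 1

Answer: 1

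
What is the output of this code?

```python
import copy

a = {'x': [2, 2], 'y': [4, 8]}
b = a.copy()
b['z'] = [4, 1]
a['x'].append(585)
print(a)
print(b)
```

Key concept: shallow copy of dict with mutable values.
Step by step:
`a = {'x': [2, 2], 'y': [4, 8]}` → a = {'x': [2, 2], 'y': [4, 8]}
`b = a.copy()` → b = {'x': [2, 2], 'y': [4, 8]}
`b['z'] = [4, 1]` → b = {'x': [2, 2], 'y': [4, 8], 'z': [4, 1]}
`a['x'].append(585)` → a = {'x': [2, 2, 585], 'y': [4, 8]}; b = {'x': [2, 2, 585], 'y': [4, 8], 'z': [4, 1]}
`print(a)` → prints {'x': [2, 2, 585], 'y': [4, 8]}
`print(b)` → prints {'x': [2, 2, 585], 'y': [4, 8], 'z': [4, 1]}

Answer:
{'x': [2, 2, 585], 'y': [4, 8]}
{'x': [2, 2, 585], 'y': [4, 8], 'z': [4, 1]}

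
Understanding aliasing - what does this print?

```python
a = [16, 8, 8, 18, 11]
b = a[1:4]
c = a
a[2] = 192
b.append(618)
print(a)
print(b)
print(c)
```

Key concept: slice vs alias.
Step by step:
`a = [16, 8, 8, 18, 11]` → a = [16, 8, 8, 18, 11]
`b = a[1:4]` → b = [8, 8, 18]
`c = a` → c = [16, 8, 8, 18, 11] (same object as a)
`a[2] = 192` → a = [16, 8, 192, 18, 11] (same object as c); c = [16, 8, 192, 18, 11] (same object as a)
`b.append(618)` → b = [8, 8, 18, 618]
`print(a)` → prints [16, 8, 192, 18, 11]
`print(b)` → prints [8, 8, 18, 618]
`print(c)` → prints [16, 8, 192, 18, 11]

Answer:
[16, 8, 192, 18, 11]
[8, 8, 18, 618]
[16, 8, 192, 18, 11]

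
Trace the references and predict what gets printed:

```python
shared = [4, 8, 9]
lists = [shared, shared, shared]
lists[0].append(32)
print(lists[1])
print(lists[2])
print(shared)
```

Key concept: list of same reference.
Step by step:
`shared = [4, 8, 9]` → shared = [4, 8, 9]
`lists = [shared, shared, shared]` → lists = [[4, 8, 9], [4, 8, 9], [4, 8, 9]]
`lists[0].append(32)` → shared = [4, 8, 9, 32]; lists = [[4, 8, 9, 32], [4, 8, 9, 32], [4, 8, 9, 32]]
`print(lists[1])` → prints [4, 8, 9, 32]
`print(lists[2])` → prints [4, 8, 9, 32]
`print(shared)` → prints [4, 8, 9, 32]

Answer:
[4, 8, 9, 32]
[4, 8, 9, 32]
[4, 8, 9, 32]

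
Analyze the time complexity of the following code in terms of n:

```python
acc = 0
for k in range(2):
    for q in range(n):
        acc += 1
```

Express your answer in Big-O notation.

Each loop level contributes: 1 × n. Multiplying the contributions gives O(n).

Answer: O(n)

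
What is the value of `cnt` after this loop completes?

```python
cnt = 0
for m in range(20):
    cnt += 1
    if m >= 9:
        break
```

Loop breaks when m reaches 9, cnt is 10
`cnt` takes the values: 0 → 1 → 2 → 3 → 4 → 5 → 6 → 7 → 8 → 9 → 10

Answer: 10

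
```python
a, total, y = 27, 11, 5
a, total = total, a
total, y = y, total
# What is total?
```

Trace:
`a, total, y = 27, 11, 5` → a = 27; total = 11; y = 5
`a, total = total, a` → a = 11; total = 27
`total, y = y, total` → total = 5; y = 27
So total = 5

Answer: 5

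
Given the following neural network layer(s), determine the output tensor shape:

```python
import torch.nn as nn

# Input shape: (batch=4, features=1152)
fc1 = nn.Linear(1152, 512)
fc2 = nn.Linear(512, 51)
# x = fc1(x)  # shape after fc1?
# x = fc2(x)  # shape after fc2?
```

Input: (4, 1152) -> after fc1: (4, 512) -> Output: (4, 51)

Answer: (4, 51)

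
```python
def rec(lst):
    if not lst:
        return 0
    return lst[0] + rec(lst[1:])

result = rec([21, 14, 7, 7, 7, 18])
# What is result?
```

21 + 14 + 7 + 7 + 7 + 18 + 0 = 74

Answer: 74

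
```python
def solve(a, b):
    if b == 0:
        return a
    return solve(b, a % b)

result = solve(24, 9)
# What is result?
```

solve(24, 9) -> solve(9, 6) -> solve(6, 3) -> solve(3, 0) -> 3

Answer: 3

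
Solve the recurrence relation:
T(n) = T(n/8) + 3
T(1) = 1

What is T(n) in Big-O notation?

Each step divides n by 8 and adds 3. After log_8(n) steps we reach T(1)=1. So T(n) = 3·log_8(n) + 1 = O(log n).

Answer: O(log n)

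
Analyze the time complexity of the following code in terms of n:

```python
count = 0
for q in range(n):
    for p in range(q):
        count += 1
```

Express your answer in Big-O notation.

Each loop level contributes: n × n. Multiplying the contributions gives O(n^2).

Answer: O(n^2)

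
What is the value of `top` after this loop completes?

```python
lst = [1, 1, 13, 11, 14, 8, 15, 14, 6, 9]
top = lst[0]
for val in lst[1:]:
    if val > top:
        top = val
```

Maximum of [1, 1, 13, 11, 14, 8, 15, 14, 6, 9]
`top` takes the values: 1 → 13 → 14 → 15

Answer: 15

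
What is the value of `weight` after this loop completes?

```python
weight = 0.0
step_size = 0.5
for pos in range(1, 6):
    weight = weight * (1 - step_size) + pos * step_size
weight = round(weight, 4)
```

Moving average with lr=0.5
`weight` takes the values: 0.0 → 0.5 → 1.25 → 2.125 → 3.0625 → 4.03125 → 4.0312

Answer: 4.0312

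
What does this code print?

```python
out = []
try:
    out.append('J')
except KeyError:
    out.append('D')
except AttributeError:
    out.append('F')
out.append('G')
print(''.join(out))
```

Execution trace: 'J' (try body, no exception) → 'G' (after the try/except). Output: JG

Answer: JG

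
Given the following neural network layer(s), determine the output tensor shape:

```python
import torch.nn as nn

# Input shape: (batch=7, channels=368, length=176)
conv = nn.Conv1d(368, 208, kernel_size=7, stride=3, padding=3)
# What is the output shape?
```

Input: (7, 368, 176) -> Output: (7, 208, 59)

Answer: (7, 208, 59)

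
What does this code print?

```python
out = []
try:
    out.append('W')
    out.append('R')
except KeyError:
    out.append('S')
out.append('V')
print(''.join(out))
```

Execution trace: 'W' (try body) → 'R' (try body, no exception) → 'V' (after the try/except). Output: WRV

Answer: WRV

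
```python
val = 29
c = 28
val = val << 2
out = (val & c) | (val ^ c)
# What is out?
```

Trace:
`val = 29` → val = 29
`c = 28` → c = 28
`val = val << 2` → val = 116
`out = (val & c) | (val ^ c)` → out = 124
So out = 124

Answer: 124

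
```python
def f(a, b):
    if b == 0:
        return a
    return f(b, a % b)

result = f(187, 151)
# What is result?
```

f(187, 151) -> f(151, 36) -> f(36, 7) -> f(7, 1) -> f(1, 0) -> 1

Answer: 1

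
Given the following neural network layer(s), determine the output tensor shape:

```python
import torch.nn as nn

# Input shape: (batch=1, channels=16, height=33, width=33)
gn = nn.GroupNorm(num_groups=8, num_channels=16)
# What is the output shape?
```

Input: (1, 16, 33, 33) -> Output: (1, 16, 33, 33)

Answer: (1, 16, 33, 33)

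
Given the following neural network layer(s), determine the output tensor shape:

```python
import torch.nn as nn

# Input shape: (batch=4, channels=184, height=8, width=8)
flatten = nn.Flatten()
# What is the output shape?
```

Input: (4, 184, 8, 8) -> Output: (4, 11776)

Answer: (4, 11776)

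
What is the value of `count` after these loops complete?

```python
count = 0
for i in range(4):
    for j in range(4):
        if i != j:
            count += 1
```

4² - 4 (exclude diagonal)
`count` takes the values: 0 → 1 → 2 → 3 → 4 → 5 → 6 → 7 → 8 → 9 → 10 → 11 → 12

Answer: 12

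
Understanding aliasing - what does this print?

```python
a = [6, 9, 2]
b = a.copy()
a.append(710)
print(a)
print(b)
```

Key concept: list.copy() creates independent copy.
Step by step:
`a = [6, 9, 2]` → a = [6, 9, 2]
`b = a.copy()` → b = [6, 9, 2]
`a.append(710)` → a = [6, 9, 2, 710]
`print(a)` → prints [6, 9, 2, 710]
`print(b)` → prints [6, 9, 2]

Answer:
[6, 9, 2, 710]
[6, 9, 2]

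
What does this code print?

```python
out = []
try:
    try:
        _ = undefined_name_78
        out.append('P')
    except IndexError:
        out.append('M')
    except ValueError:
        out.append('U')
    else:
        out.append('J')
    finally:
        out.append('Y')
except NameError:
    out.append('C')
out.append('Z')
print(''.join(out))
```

Execution trace: 'Y' (finally) → 'C' (outer except NameError) → 'Z' (after the try/except). Output: YCZ

Answer: YCZ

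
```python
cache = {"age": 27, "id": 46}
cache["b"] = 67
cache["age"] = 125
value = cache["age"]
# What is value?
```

Trace:
`cache = {"age": 27, "id": 46}` → cache = {'age': 27, 'id': 46}
`cache["b"] = 67` → cache = {'age': 27, 'id': 46, 'b': 67}
`cache["age"] = 125` → cache = {'age': 125, 'id': 46, 'b': 67}
`value = cache["age"]` → value = 125
So value = 125

Answer: 125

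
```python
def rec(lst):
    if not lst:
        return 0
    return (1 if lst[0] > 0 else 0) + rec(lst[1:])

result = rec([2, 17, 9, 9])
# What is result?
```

Count of positive elements in [2, 17, 9, 9] = 4

Answer: 4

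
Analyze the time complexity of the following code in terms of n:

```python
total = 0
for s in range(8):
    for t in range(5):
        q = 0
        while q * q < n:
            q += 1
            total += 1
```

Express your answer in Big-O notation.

Each loop level contributes: 1 × 1 × √n. Multiplying the contributions gives O(√n).

Answer: O(√n)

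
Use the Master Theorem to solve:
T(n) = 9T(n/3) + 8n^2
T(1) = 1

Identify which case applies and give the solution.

a=9, b=3, f(n)=8n^2. log_3(9) = 2. Since c=2 = 2, Case 2 applies: T(n) = Θ(n^log_b(a) · log n) = O(n^2 log n).

Answer: O(n^2 log n) - Case 2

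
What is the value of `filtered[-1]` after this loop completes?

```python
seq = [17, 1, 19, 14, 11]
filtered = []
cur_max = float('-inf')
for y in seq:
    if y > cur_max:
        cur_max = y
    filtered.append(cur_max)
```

Running max ends at 19
`filtered` takes the values: [] → [17] → [17, 17] → [17, 17, 19] → [17, 17, 19, 19] → [17, 17, 19, 19, 19]
So `filtered[-1]` = 19

Answer: 19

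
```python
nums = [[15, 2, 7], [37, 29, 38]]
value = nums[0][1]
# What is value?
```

Trace:
`nums = [[15, 2, 7], [37, 29, 38]]` → nums = [[15, 2, 7], [37, 29, 38]]
`value = nums[0][1]` → value = 2
So value = 2

Answer: 2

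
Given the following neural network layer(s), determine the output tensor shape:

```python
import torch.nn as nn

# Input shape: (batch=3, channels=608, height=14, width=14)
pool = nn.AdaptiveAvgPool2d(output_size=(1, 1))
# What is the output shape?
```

Input: (3, 608, 14, 14) -> Output: (3, 608, 1, 1)

Answer: (3, 608, 1, 1)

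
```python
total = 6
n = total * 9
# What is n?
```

Trace:
`total = 6` → total = 6
`n = total * 9` → n = 54
So n = 54

Answer: 54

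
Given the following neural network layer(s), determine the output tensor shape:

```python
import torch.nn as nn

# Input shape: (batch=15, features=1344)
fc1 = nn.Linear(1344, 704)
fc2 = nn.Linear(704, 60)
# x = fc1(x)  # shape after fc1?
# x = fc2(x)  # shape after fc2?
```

Input: (15, 1344) -> after fc1: (15, 704) -> Output: (15, 60)

Answer: (15, 60)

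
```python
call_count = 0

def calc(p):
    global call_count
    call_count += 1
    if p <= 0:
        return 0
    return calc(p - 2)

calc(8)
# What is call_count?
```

Linear recursion stepping by 2: 5 calls from p=8 down to ≤0.

Answer: 5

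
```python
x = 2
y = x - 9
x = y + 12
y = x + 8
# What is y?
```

Trace:
`x = 2` → x = 2
`y = x - 9` → y = -7
`x = y + 12` → x = 5
`y = x + 8` → y = 13
So y = 13

Answer: 13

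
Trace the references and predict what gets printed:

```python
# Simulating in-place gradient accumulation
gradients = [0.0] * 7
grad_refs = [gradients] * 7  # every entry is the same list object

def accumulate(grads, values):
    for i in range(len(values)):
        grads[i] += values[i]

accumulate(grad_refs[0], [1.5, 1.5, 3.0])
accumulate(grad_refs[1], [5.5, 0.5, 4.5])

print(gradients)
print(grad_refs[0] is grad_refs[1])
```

Key concept: gradient accumulation aliasing.
Step by step:
`gradients = [0.0] * 7` → gradients = [0.0, 0.0, 0.0, 0.0, 0.0, 0.0, 0.0]
`grad_refs = [gradients] * 7` → grad_refs = [[0.0, 0.0, 0.0, 0.0, 0.0, 0.0, 0.0], [0.0, 0.0, 0.0, 0.0, 0.0, 0.0, 0.0], [0.0, 0.0, 0.0, 0.0, 0.0, 0.0, 0.0], [0.0, 0.0, 0.0, 0.0, 0.0, 0.0, 0.0], [0.0, 0.0, 0.0, 0.0, 0.0, 0.0, 0.0], [0.0, 0.0, 0.0, 0.0, 0.0, 0.0, 0.0], [0.0, 0.0, 0.0, 0.0, 0.0, 0.0, 0.0]]
`accumulate(grad_refs[0], [1.5, 1.5, 3.0])` → gradients = [1.5, 1.5, 3.0, 0.0, 0.0, 0.0, 0.0]; grad_refs = [[1.5, 1.5, 3.0, 0.0, 0.0, 0.0, 0.0], [1.5, 1.5, 3.0, 0.0, 0.0, 0.0, 0.0], [1.5, 1.5, 3.0, 0.0, 0.0, 0.0, 0.0], [1.5, 1.5, 3.0, 0.0, 0.0, 0.0, 0.0], [1.5, 1.5, 3.0, 0.0, 0.0, 0.0, 0.0], [1.5, 1.5, 3.0, 0.0, 0.0, 0.0, 0.0], [1.5, 1.5, 3.0, 0.0, 0.0, 0.0, 0.0]]
`accumulate(grad_refs[1], [5.5, 0.5, 4.5])` → gradients = [7.0, 2.0, 7.5, 0.0, 0.0, 0.0, 0.0]; grad_refs = [[7.0, 2.0, 7.5, 0.0, 0.0, 0.0, 0.0], [7.0, 2.0, 7.5, 0.0, 0.0, 0.0, 0.0], [7.0, 2.0, 7.5, 0.0, 0.0, 0.0, 0.0], [7.0, 2.0, 7.5, 0.0, 0.0, 0.0, 0.0], [7.0, 2.0, 7.5, 0.0, 0.0, 0.0, 0.0], [7.0, 2.0, 7.5, 0.0, 0.0, 0.0, 0.0], [7.0, 2.0, 7.5, 0.0, 0.0, 0.0, 0.0]]
`print(gradients)` → prints [7.0, 2.0, 7.5, 0.0, 0.0, 0.0, 0.0]
`print(grad_refs[0] is grad_refs[1])` → prints True

Answer:
[7.0, 2.0, 7.5, 0.0, 0.0, 0.0, 0.0]
True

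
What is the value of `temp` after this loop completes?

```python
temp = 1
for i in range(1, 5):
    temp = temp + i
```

Start at 1, add 1 through 4
`temp` takes the values: 1 → 2 → 4 → 7 → 11

Answer: 11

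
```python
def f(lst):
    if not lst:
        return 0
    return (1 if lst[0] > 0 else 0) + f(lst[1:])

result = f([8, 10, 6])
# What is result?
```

Count of positive elements in [8, 10, 6] = 3

Answer: 3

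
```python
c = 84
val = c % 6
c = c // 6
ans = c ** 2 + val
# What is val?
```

Trace:
`c = 84` → c = 84
`val = c % 6` → val = 0
`c = c // 6` → c = 14
`ans = c ** 2 + val` → ans = 196
So val = 0

Answer: 0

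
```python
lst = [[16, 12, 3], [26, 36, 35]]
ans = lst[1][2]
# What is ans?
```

Trace:
`lst = [[16, 12, 3], [26, 36, 35]]` → lst = [[16, 12, 3], [26, 36, 35]]
`ans = lst[1][2]` → ans = 35
So ans = 35

Answer: 35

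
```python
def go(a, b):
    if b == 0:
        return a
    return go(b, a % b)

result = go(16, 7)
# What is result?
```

go(16, 7) -> go(7, 2) -> go(2, 1) -> go(1, 0) -> 1

Answer: 1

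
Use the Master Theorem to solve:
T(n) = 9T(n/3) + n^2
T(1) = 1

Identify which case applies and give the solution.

a=9, b=3, f(n)=n^2. log_3(9) = 2. Since c=2 = 2, Case 2 applies: T(n) = Θ(n^log_b(a) · log n) = O(n^2 log n).

Answer: O(n^2 log n) - Case 2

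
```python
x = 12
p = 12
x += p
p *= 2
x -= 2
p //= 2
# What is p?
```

Trace:
`x = 12` → x = 12
`p = 12` → p = 12
`x += p` → x = 24
`p *= 2` → p = 24
`x -= 2` → x = 22
`p //= 2` → p = 12
So p = 12

Answer: 12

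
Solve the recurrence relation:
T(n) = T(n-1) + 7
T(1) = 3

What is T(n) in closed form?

Unrolling: T(n) = T(1) + 7·(n-1) = 3 + 7(n-1) = 7n - 4.

Answer: T(n) = 7n - 4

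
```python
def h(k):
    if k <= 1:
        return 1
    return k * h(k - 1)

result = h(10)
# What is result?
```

h(10) = 10 * 9 * 8 * 7 * 6 * 5 * 4 * 3 * 2 * 1 = 3628800

Answer: 3628800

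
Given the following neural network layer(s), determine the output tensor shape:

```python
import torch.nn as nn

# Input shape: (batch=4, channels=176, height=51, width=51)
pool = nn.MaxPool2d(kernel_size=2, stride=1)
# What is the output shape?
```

Input: (4, 176, 51, 51) -> Output: (4, 176, 50, 50)

Answer: (4, 176, 50, 50)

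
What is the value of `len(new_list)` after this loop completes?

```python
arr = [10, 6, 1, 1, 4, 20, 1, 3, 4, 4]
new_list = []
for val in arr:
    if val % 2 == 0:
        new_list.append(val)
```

Count even numbers in [10, 6, 1, 1, 4, 20, 1, 3, 4, 4]
`new_list` takes the values: [] → [10] → [10, 6] → [10, 6, 4] → [10, 6, 4, 20] → [10, 6, 4, 20, 4] → [10, 6, 4, 20, 4, 4]
So `len(new_list)` = 6

Answer: 6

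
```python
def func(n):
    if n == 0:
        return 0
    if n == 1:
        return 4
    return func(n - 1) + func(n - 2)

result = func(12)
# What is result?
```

Build up from base cases: func(0)=0, func(1)=4, func(2)=4, func(3)=8, func(4)=12, func(5)=20, func(6)=32, ..., func(12)=576

Answer: 576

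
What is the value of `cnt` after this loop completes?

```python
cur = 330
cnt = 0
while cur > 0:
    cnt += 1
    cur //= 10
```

Count digits by repeated division by 10
`cnt` takes the values: 0 → 1 → 2 → 3

Answer: 3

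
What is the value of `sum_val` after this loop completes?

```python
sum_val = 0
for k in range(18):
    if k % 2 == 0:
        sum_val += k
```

Sum of even numbers 0 to 17
`sum_val` takes the values: 0 → 2 → 6 → 12 → 20 → 30 → 42 → 56 → 72

Answer: 72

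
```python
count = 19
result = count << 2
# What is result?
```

Trace:
`count = 19` → count = 19
`result = count << 2` → result = 76
So result = 76

Answer: 76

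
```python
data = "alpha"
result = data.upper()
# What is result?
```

Trace:
`data = "alpha"` → data = 'alpha'
`result = data.upper()` → result = 'ALPHA'
So result = 'ALPHA'

Answer: 'ALPHA'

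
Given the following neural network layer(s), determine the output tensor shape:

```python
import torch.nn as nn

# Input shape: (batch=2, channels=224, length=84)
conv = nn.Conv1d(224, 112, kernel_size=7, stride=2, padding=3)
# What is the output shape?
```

Input: (2, 224, 84) -> Output: (2, 112, 42)

Answer: (2, 112, 42)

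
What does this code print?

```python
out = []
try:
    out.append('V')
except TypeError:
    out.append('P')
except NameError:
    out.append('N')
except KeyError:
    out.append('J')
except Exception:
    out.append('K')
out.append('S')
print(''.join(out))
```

Execution trace: 'V' (try body, no exception) → 'S' (after the try/except). Output: VS

Answer: VS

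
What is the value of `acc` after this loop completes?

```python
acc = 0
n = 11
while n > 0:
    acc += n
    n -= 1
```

Sum 11 down to 1
`acc` takes the values: 0 → 11 → 21 → 30 → 38 → 45 → 51 → 56 → 60 → 63 → 65 → 66

Answer: 66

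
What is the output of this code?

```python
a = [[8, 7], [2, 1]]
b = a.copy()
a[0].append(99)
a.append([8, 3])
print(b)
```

Key concept: shallow copy with nested lists.
Step by step:
`a = [[8, 7], [2, 1]]` → a = [[8, 7], [2, 1]]
`b = a.copy()` → b = [[8, 7], [2, 1]]
`a[0].append(99)` → a = [[8, 7, 99], [2, 1]]; b = [[8, 7, 99], [2, 1]]
`a.append([8, 3])` → a = [[8, 7, 99], [2, 1], [8, 3]]
`print(b)` → prints [[8, 7, 99], [2, 1]]

Answer: [[8, 7, 99], [2, 1]]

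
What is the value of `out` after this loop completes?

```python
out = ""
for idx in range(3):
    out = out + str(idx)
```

Concatenate digits 0 to 2
`out` takes the values: "" → "0" → "01" → "012"

Answer: "012"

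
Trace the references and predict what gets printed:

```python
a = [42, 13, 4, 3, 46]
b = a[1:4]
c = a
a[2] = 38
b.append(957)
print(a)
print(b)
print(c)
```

Key concept: slice vs alias.
Step by step:
`a = [42, 13, 4, 3, 46]` → a = [42, 13, 4, 3, 46]
`b = a[1:4]` → b = [13, 4, 3]
`c = a` → c = [42, 13, 4, 3, 46] (same object as a)
`a[2] = 38` → a = [42, 13, 38, 3, 46] (same object as c); c = [42, 13, 38, 3, 46] (same object as a)
`b.append(957)` → b = [13, 4, 3, 957]
`print(a)` → prints [42, 13, 38, 3, 46]
`print(b)` → prints [13, 4, 3, 957]
`print(c)` → prints [42, 13, 38, 3, 46]

Answer:
[42, 13, 38, 3, 46]
[13, 4, 3, 957]
[42, 13, 38, 3, 46]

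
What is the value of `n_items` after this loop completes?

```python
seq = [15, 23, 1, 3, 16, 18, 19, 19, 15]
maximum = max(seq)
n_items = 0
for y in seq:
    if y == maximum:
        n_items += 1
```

Count of max value 23 in [15, 23, 1, 3, 16, 18, 19, 19, 15]
`n_items` takes the values: 0 → 1

Answer: 1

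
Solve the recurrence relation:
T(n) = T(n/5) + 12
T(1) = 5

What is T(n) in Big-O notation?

Each step divides n by 5 and adds 12. After log_5(n) steps we reach T(1)=5. So T(n) = 12·log_5(n) + 5 = O(log n).

Answer: O(log n)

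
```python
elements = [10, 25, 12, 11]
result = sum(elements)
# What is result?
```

Trace:
`elements = [10, 25, 12, 11]` → elements = [10, 25, 12, 11]
`result = sum(elements)` → result = 58
So result = 58

Answer: 58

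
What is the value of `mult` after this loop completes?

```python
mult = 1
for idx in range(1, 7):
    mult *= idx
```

6! = 720
`mult` takes the values: 1 → 2 → 6 → 24 → 120 → 720

Answer: 720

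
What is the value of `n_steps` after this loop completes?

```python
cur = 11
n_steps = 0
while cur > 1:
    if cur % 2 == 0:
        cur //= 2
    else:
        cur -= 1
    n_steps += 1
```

Steps to reduce 11 to 1
`n_steps` takes the values: 0 → 1 → 2 → 3 → 4 → 5

Answer: 5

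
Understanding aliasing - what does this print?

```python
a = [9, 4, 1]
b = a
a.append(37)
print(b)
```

Key concept: basic list aliasing.
Step by step:
`a = [9, 4, 1]` → a = [9, 4, 1]
`b = a` → b = [9, 4, 1] (same object as a)
`a.append(37)` → a = [9, 4, 1, 37] (same object as b); b = [9, 4, 1, 37] (same object as a)
`print(b)` → prints [9, 4, 1, 37]

Answer: [9, 4, 1, 37]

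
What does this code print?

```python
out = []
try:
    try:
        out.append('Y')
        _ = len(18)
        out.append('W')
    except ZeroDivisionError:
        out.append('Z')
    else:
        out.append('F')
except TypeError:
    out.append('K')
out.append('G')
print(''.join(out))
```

Execution trace: 'Y' (try body) → 'K' (outer except TypeError) → 'G' (after the try/except). Output: YKG

Answer: YKG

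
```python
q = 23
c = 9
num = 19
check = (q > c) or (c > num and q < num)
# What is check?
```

Trace:
`q = 23` → q = 23
`c = 9` → c = 9
`num = 19` → num = 19
`check = (q > c) or (c > num and q < num)` → check = True
So check = True

Answer: True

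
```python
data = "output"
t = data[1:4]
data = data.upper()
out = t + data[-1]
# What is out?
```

Trace:
`data = "output"` → data = 'output'
`t = data[1:4]` → t = 'utp'
`data = data.upper()` → data = 'OUTPUT'
`out = t + data[-1]` → out = 'utpT'
So out = 'utpT'

Answer: 'utpT'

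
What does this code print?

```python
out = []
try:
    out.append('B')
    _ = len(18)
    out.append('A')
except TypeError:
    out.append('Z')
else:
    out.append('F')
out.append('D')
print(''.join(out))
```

Execution trace: 'B' (try body) → 'Z' (except TypeError) → 'D' (after the try/except). Output: BZD

Answer: BZD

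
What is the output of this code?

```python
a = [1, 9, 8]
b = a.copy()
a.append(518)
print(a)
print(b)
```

Key concept: list.copy() creates independent copy.
Step by step:
`a = [1, 9, 8]` → a = [1, 9, 8]
`b = a.copy()` → b = [1, 9, 8]
`a.append(518)` → a = [1, 9, 8, 518]
`print(a)` → prints [1, 9, 8, 518]
`print(b)` → prints [1, 9, 8]

Answer:
[1, 9, 8, 518]
[1, 9, 8]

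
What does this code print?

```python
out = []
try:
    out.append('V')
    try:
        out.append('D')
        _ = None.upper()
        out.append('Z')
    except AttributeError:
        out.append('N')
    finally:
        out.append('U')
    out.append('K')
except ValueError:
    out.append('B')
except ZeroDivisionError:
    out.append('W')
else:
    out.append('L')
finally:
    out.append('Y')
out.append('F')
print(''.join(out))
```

Execution trace: 'V' (try body) → 'D' (inner try body) → 'N' (inner except AttributeError) → 'U' (inner finally) → 'K' (try body, no exception) → 'L' (else) → 'Y' (finally) → 'F' (after the try/except). Output: VDNUKLYF

Answer: VDNUKLYF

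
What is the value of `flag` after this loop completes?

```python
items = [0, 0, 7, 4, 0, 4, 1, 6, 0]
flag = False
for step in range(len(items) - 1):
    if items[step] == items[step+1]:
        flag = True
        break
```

Check consecutive duplicates in [0, 0, 7, 4, 0, 4, 1, 6, 0]
`flag` takes the values: False → True

Answer: True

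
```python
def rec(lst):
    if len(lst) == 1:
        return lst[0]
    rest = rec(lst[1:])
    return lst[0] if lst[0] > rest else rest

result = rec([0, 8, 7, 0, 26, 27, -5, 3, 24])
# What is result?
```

Recursive max over [0, 8, 7, 0, 26, 27, -5, 3, 24] = 27

Answer: 27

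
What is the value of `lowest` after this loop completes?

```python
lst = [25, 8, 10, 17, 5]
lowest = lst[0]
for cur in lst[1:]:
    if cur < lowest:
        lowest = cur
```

Minimum of [25, 8, 10, 17, 5]
`lowest` takes the values: 25 → 8 → 5

Answer: 5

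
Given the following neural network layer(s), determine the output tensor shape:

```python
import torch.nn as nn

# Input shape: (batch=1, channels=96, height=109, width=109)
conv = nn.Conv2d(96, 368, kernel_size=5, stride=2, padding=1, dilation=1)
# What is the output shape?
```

Input: (1, 96, 109, 109) -> Output: (1, 368, 54, 54)

Answer: (1, 368, 54, 54)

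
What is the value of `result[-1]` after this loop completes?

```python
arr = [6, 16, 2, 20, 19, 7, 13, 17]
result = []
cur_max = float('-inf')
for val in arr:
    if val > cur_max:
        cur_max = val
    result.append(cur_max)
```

Running max ends at 20
`result` takes the values: [] → [6] → [6, 16] → [6, 16, 16] → [6, 16, 16, 20] → [6, 16, 16, 20, 20] → [6, 16, 16, 20, 20, 20] → [6, 16, 16, 20, 20, 20, 20] → [6, 16, 16, 20, 20, 20, 20, 20]
So `result[-1]` = 20

Answer: 20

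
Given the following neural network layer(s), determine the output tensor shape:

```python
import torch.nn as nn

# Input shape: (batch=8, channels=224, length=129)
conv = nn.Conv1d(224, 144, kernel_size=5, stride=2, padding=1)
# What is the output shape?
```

Input: (8, 224, 129) -> Output: (8, 144, 64)

Answer: (8, 144, 64)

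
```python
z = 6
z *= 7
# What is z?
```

Trace:
`z = 6` → z = 6
`z *= 7` → z = 42
So z = 42

Answer: 42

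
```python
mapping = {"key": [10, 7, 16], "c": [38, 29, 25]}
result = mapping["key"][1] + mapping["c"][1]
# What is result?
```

Trace:
`mapping = {"key": [10, 7, 16], "c": [38, 29, 25]}` → mapping = {'key': [10, 7, 16], 'c': [38, 29, 25]}
`result = mapping["key"][1] + mapping["c"][1]` → result = 36
So result = 36

Answer: 36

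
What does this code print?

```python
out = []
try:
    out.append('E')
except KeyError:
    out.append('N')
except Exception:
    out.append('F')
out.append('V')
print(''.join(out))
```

Execution trace: 'E' (try body, no exception) → 'V' (after the try/except). Output: EV

Answer: EV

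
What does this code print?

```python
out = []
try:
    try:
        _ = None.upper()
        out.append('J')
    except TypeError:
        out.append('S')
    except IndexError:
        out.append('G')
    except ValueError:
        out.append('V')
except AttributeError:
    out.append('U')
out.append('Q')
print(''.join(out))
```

Execution trace: 'U' (outer except AttributeError) → 'Q' (after the try/except). Output: UQ

Answer: UQ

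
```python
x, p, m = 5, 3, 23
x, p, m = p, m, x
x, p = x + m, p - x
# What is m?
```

Trace:
`x, p, m = 5, 3, 23` → x = 5; p = 3; m = 23
`x, p, m = p, m, x` → x = 3; p = 23; m = 5
`x, p = x + m, p - x` → x = 8; p = 20
So m = 5

Answer: 5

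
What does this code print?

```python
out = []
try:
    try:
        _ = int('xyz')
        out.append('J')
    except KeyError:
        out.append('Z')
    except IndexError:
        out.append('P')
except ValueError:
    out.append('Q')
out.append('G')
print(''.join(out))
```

Execution trace: 'Q' (outer except ValueError) → 'G' (after the try/except). Output: QG

Answer: QG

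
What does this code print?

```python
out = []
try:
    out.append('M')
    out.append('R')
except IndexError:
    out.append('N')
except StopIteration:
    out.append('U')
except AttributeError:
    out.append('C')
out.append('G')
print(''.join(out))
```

Execution trace: 'M' (try body) → 'R' (try body, no exception) → 'G' (after the try/except). Output: MRG

Answer: MRG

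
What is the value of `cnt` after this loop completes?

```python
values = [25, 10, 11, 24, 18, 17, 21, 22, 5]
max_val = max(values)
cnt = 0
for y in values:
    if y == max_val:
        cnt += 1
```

Count of max value 25 in [25, 10, 11, 24, 18, 17, 21, 22, 5]
`cnt` takes the values: 0 → 1

Answer: 1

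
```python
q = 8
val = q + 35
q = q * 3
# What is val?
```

Trace:
`q = 8` → q = 8
`val = q + 35` → val = 43
`q = q * 3` → q = 24
So val = 43

Answer: 43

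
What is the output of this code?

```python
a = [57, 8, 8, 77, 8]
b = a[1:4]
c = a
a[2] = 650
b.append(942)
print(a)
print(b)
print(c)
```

Key concept: slice vs alias.
Step by step:
`a = [57, 8, 8, 77, 8]` → a = [57, 8, 8, 77, 8]
`b = a[1:4]` → b = [8, 8, 77]
`c = a` → c = [57, 8, 8, 77, 8] (same object as a)
`a[2] = 650` → a = [57, 8, 650, 77, 8] (same object as c); c = [57, 8, 650, 77, 8] (same object as a)
`b.append(942)` → b = [8, 8, 77, 942]
`print(a)` → prints [57, 8, 650, 77, 8]
`print(b)` → prints [8, 8, 77, 942]
`print(c)` → prints [57, 8, 650, 77, 8]

Answer:
[57, 8, 650, 77, 8]
[8, 8, 77, 942]
[57, 8, 650, 77, 8]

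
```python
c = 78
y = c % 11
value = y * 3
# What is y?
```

Trace:
`c = 78` → c = 78
`y = c % 11` → y = 1
`value = y * 3` → value = 3
So y = 1

Answer: 1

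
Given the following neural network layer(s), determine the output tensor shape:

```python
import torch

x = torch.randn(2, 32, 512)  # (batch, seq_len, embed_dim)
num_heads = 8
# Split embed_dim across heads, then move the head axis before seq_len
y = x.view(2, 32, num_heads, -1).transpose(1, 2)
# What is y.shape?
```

Input: (2, 32, 512) -> head_dim = 512 // 8 = 64; after view: (2, 32, 8, 64) -> after transpose(1, 2): (2, 8, 32, 64) -> Output: (2, 8, 32, 64)

Answer: (2, 8, 32, 64)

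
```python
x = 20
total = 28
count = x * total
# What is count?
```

Trace:
`x = 20` → x = 20
`total = 28` → total = 28
`count = x * total` → count = 560
So count = 560

Answer: 560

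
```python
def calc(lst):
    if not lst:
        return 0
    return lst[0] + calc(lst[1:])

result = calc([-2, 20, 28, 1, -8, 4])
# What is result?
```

(-2) + 20 + 28 + 1 + (-8) + 4 + 0 = 43

Answer: 43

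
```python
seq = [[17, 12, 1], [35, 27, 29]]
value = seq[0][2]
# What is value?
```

Trace:
`seq = [[17, 12, 1], [35, 27, 29]]` → seq = [[17, 12, 1], [35, 27, 29]]
`value = seq[0][2]` → value = 1
So value = 1

Answer: 1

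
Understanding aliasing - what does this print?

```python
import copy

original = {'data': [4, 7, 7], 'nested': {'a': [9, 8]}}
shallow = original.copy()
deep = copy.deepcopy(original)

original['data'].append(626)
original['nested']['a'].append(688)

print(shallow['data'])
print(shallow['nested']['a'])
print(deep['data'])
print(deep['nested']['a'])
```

Key concept: comparing shallow vs deep copy.
Step by step:
`original = {'data': [4, 7, 7], 'nested': {'a': [9, 8]}}` → original = {'data': [4, 7, 7], 'nested': {'a': [9, 8]}}
`shallow = original.copy()` → shallow = {'data': [4, 7, 7], 'nested': {'a': [9, 8]}}
`deep = copy.deepcopy(original)` → deep = {'data': [4, 7, 7], 'nested': {'a': [9, 8]}}
`original['data'].append(626)` → original = {'data': [4, 7, 7, 626], 'nested': {'a': [9, 8]}}; shallow = {'data': [4, 7, 7, 626], 'nested': {'a': [9, 8]}}
`original['nested']['a'].append(688)` → original = {'data': [4, 7, 7, 626], 'nested': {'a': [9, 8, 688]}}; shallow = {'data': [4, 7, 7, 626], 'nested': {'a': [9, 8, 688]}}
`print(shallow['data'])` → prints [4, 7, 7, 626]
`print(shallow['nested']['a'])` → prints [9, 8, 688]
`print(deep['data'])` → prints [4, 7, 7]
`print(deep['nested']['a'])` → prints [9, 8]

Answer:
[4, 7, 7, 626]
[9, 8, 688]
[4, 7, 7]
[9, 8]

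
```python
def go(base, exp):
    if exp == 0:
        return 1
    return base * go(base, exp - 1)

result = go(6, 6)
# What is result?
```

go(6, 6) = 6 * 6 * 6 * 6 * 6 * 6 = 46656

Answer: 46656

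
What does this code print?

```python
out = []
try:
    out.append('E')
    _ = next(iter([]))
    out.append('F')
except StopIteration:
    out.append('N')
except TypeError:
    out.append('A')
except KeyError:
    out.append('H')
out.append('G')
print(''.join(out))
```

Execution trace: 'E' (try body) → 'N' (except StopIteration) → 'G' (after the try/except). Output: ENG

Answer: ENG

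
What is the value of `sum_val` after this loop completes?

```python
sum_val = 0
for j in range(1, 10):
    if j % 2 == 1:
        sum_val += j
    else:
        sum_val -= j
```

Add odd, subtract even
`sum_val` takes the values: 0 → 1 → -1 → 2 → -2 → 3 → -3 → 4 → -4 → 5

Answer: 5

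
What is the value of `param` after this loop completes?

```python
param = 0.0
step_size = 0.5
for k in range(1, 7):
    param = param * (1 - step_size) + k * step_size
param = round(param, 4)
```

Moving average with lr=0.5
`param` takes the values: 0.0 → 0.5 → 1.25 → 2.125 → 3.0625 → 4.03125 → 5.015625 → 5.0156

Answer: 5.0156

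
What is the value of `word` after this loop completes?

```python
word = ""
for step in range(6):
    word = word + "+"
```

Repeat '+' 6 times
`word` takes the values: "" → "+" → "++" → "+++" → "++++" → "+++++" → "++++++"

Answer: "++++++"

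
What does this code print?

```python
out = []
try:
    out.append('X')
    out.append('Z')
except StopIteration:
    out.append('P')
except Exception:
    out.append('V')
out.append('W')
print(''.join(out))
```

Execution trace: 'X' (try body) → 'Z' (try body, no exception) → 'W' (after the try/except). Output: XZW

Answer: XZW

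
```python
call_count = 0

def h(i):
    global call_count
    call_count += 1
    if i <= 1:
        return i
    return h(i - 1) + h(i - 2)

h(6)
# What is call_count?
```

Calls(i) = 1 + Calls(i-1) + Calls(i-2); Calls(0)=Calls(1)=1. For i=6 this gives 25.

Answer: 25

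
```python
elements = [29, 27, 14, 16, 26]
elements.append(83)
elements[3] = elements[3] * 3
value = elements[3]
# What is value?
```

Trace:
`elements = [29, 27, 14, 16, 26]` → elements = [29, 27, 14, 16, 26]
`elements.append(83)` → elements = [29, 27, 14, 16, 26, 83]
`elements[3] = elements[3] * 3` → elements = [29, 27, 14, 48, 26, 83]
`value = elements[3]` → value = 48
So value = 48

Answer: 48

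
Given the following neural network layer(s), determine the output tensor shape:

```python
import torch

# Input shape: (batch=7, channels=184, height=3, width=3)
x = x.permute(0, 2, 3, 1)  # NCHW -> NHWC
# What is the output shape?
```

Input: (7, 184, 3, 3) -> Output: (7, 3, 3, 184)

Answer: (7, 3, 3, 184)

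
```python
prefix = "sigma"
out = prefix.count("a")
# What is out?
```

Trace:
`prefix = "sigma"` → prefix = 'sigma'
`out = prefix.count("a")` → out = 1
So out = 1

Answer: 1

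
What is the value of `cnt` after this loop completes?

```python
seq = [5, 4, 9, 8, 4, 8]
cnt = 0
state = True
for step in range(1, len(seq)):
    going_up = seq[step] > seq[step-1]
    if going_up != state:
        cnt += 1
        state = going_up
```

Count direction changes in [5, 4, 9, 8, 4, 8]
`cnt` takes the values: 0 → 1 → 2 → 3 → 4

Answer: 4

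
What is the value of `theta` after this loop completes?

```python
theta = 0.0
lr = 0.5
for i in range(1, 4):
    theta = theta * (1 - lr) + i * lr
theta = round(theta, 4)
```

Moving average with lr=0.5
`theta` takes the values: 0.0 → 0.5 → 1.25 → 2.125

Answer: 2.125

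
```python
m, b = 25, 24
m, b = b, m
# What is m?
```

Trace:
`m, b = 25, 24` → m = 25; b = 24
`m, b = b, m` → m = 24; b = 25
So m = 24

Answer: 24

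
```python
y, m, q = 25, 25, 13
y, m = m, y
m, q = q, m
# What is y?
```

Trace:
`y, m, q = 25, 25, 13` → y = 25; m = 25; q = 13
`y, m = m, y` → y = 25; m = 25
`m, q = q, m` → m = 13; q = 25
So y = 25

Answer: 25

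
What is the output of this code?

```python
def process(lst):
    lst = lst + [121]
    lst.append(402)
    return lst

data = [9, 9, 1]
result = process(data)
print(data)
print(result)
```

Key concept: rebinding parameter vs mutation.
Step by step:
`data = [9, 9, 1]` → data = [9, 9, 1]
`result = process(data)` → result = [9, 9, 1, 121, 402]
`print(data)` → prints [9, 9, 1]
`print(result)` → prints [9, 9, 1, 121, 402]

Answer:
[9, 9, 1]
[9, 9, 1, 121, 402]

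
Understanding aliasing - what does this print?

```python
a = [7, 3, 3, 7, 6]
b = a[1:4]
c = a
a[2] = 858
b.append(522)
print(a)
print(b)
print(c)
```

Key concept: slice vs alias.
Step by step:
`a = [7, 3, 3, 7, 6]` → a = [7, 3, 3, 7, 6]
`b = a[1:4]` → b = [3, 3, 7]
`c = a` → c = [7, 3, 3, 7, 6] (same object as a)
`a[2] = 858` → a = [7, 3, 858, 7, 6] (same object as c); c = [7, 3, 858, 7, 6] (same object as a)
`b.append(522)` → b = [3, 3, 7, 522]
`print(a)` → prints [7, 3, 858, 7, 6]
`print(b)` → prints [3, 3, 7, 522]
`print(c)` → prints [7, 3, 858, 7, 6]

Answer:
[7, 3, 858, 7, 6]
[3, 3, 7, 522]
[7, 3, 858, 7, 6]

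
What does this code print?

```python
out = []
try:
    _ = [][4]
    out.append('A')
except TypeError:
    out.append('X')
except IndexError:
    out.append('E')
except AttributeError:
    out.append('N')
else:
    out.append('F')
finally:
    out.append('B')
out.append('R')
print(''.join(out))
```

Execution trace: 'E' (except IndexError) → 'B' (finally) → 'R' (after the try/except). Output: EBR

Answer: EBR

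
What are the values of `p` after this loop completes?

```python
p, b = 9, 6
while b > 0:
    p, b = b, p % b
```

GCD of 9 and 6
`p` takes the values: 9 → 6 → 3

Answer: 3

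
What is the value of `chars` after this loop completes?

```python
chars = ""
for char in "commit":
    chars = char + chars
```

Reverse 'commit'
`chars` takes the values: "" → "c" → "oc" → "moc" → "mmoc" → "immoc" → "timmoc"

Answer: "timmoc"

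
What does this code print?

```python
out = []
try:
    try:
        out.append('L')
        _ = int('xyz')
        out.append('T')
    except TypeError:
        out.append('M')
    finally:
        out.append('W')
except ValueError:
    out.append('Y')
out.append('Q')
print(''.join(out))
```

Execution trace: 'L' (try body) → 'W' (finally) → 'Y' (outer except ValueError) → 'Q' (after the try/except). Output: LWYQ

Answer: LWYQ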